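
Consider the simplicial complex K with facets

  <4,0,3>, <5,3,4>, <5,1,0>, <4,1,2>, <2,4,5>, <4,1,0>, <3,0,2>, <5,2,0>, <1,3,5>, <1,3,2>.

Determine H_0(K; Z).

K has 6 vertices, 15 edges, 10 triangles.
rank ∂_0 = 0, rank ∂_1 = 5 ⇒ b_0 = 6 − 0 − 5 = 1; all invariant factors of ∂_1 are 1 so no torsion. So H_0 = Z.

H_0 ≅ Z.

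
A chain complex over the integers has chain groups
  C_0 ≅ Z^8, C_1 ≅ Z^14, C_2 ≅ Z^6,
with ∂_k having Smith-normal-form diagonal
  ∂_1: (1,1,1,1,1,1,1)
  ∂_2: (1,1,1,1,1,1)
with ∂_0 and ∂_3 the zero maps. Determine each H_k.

H_0: b_0 = 8 − 0 − 7 = 1; torsion from ∂_1 factors > 1: none. So H_0 = Z.
H_1: b_1 = 14 − 7 − 6 = 1; torsion from ∂_2 factors > 1: none. So H_1 = Z.
H_2: b_2 = 6 − 6 − 0 = 0; torsion from ∂_3 factors > 1: none. So H_2 = 0.

H_0 = Z,  H_1 = Z,  H_2 = 0.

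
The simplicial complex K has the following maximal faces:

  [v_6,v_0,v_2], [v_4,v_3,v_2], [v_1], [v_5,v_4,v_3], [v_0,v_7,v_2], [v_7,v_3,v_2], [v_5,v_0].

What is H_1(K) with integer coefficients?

H_1 ≅ Z.

K has 8 vertices, 12 edges, 5 triangles.
rank ∂_1 = 6, rank ∂_2 = 5 ⇒ b_1 = 12 − 6 − 5 = 1; all invariant factors of ∂_2 are 1 so no torsion. So H_1 ≅ Z.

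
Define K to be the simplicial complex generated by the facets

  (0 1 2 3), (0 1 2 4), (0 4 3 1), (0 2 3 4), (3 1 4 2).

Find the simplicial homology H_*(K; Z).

Order the vertices as 0 < 1 < 2 < 3 < 4. Listing each simplex with vertices in this order, K has dimension 3 with simplices:

  0-simplices (5): [0], [1], [2], [3], [4]
  1-simplices (10): [0,1], [0,2], [0,3], [0,4], [1,2], [1,3], [1,4], [2,3], [2,4], [3,4]
  2-simplices (10): [0,1,2], [0,1,3], [0,1,4], [0,2,3], [0,2,4], [0,3,4], [1,2,3], [1,2,4], [1,3,4], [2,3,4]
  3-simplices (5): [0,1,2,3], [0,1,2,4], [0,1,3,4], [0,2,3,4], [1,2,3,4]

giving chain groups C_0 ≅ Z^5, C_1 ≅ Z^10, C_2 ≅ Z^10, C_3 ≅ Z^5.

Boundary ∂_1: C_1 → C_0 maps an edge to its endpoints' difference, ∂[p,q] = q − p. For instance
  ∂[0,4] = [4] − [0].
The resulting 5×10 matrix has rank 4, and its Smith normal form has invariant factors (1,1,1,1).

The boundary map ∂_2: C_2 → C_1 acts by ∂[p,q,r] = [q,r] − [p,r] + [p,q]. For instance
  ∂[2,3,4] = [3,4] − [2,4] + [2,3],
  ∂[1,2,4] = [2,4] − [1,4] + [1,2].
The 10×10 boundary matrix has rank 6 and Smith normal form diag(1,1,1,1,1,1).

∂_3: C_3 → C_2 sends each 3-simplex σ to the alternating sum Σ_i (−1)^i (σ with its i-th vertex removed). For instance
  ∂[0,2,3,4] = [2,3,4] − [0,3,4] + [0,2,4] − [0,2,3],
  ∂[1,2,3,4] = [2,3,4] − [1,3,4] + [1,2,4] − [1,2,3].
The 10×5 boundary matrix has rank 4 and Smith normal form diag(1,1,1,1).

Reading off H_k = ker ∂_k / im ∂_{k+1}:

  H_0: rank C_0 − rank ∂_1 = 5 − 4 = 1, and the invariant factors of ∂_1 are all 1, so H_0 = Z.
  H_1: rank ker ∂_1 − rank ∂_2 = (10 − 4) − 6 = 0, and the invariant factors of ∂_2 are all 1, so H_1 = 0.
  H_2: rank ker ∂_2 − rank ∂_3 = (10 − 6) − 4 = 0, and the invariant factors of ∂_3 are all 1, so H_2 = 0.
  H_3: rank ker ∂_3 − rank ∂_4 = (5 − 4) − 0 = 1, and there is no ∂_4, so H_3 = Z.

As a check, the Euler characteristic is 5 − 10 + 10 − 5 = 0, which agrees with 1 − 0 + 0 − 1 = 0.

H_0 ≅ Z,  H_1 = 0,  H_2 = 0,  H_3 ≅ Z.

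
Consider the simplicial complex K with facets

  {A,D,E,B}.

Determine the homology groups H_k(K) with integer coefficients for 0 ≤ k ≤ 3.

Take the total order A < B < D < E on the vertex set. Then K (dimension 3) consists of the simplices:

  0-simplices (4): A, B, D, E
  1-simplices (6): AB, AD, AE, BD, BE, DE
  2-simplices (4): ABD, ABE, ADE, BDE
  3-simplices (1): ABDE

giving chain groups C_0 ≅ Z^4, C_1 ≅ Z^6, C_2 ≅ Z^4, C_3 ≅ Z^1.

The boundary map ∂_1: C_1 → C_0 sends each edge [p,q] (with p < q) to q − p. For instance
  ∂DE = E − D.
The 4×6 boundary matrix has rank 3 and Smith normal form diag(1,1,1).

The boundary map ∂_2: C_2 → C_1 maps a triangle to the signed sum of its edges. For instance
  ∂ADE = DE − AE + AD,
  ∂BDE = DE − BE + BD.
This gives a 6×4 integer matrix of rank 3; reducing to Smith normal form yields diagonal entries (1,1,1).

∂_3: C_3 → C_2 sends each 3-simplex σ to the alternating sum Σ_i (−1)^i (σ with its i-th vertex removed). For instance
  ∂ABDE = BDE − ADE + ABE − ABD.
The resulting 4×1 matrix has rank 1, and its Smith normal form has invariant factors (1).

Now H_k = ker ∂_k / im ∂_{k+1}, so:

  H_0: rank C_0 − rank ∂_1 = 4 − 3 = 1, and the invariant factors of ∂_1 are all 1, so H_0 = Z.
  H_1: rank ker ∂_1 − rank ∂_2 = (6 − 3) − 3 = 0, and the invariant factors of ∂_2 are all 1, so H_1 = 0.
  H_2: rank ker ∂_2 − rank ∂_3 = (4 − 3) − 1 = 0, and the invariant factors of ∂_3 are all 1, so H_2 = 0.
  H_3: rank ker ∂_3 − rank ∂_4 = (1 − 1) − 0 = 0, and there is no ∂_4, so H_3 = 0.

H_0 ≅ Z,  H_1 = 0,  H_2 = 0,  H_3 = 0.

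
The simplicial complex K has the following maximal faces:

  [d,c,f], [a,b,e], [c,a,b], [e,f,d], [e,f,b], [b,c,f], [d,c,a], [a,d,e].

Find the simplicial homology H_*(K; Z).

H_0 = Z,  H_1 = 0,  H_2 = Z.

Order the vertices as a < b < c < d < e < f. Listing each simplex with vertices in this order, K has dimension 2 with simplices:

  0-simplices (6): a, b, c, d, e, f
  1-simplices (12): ab, ac, ad, ae, bc, be, bf, cd, cf, de, df, ef
  2-simplices (8): abc, abe, acd, ade, bcf, bef, cdf, def

giving chain groups C_0 ≅ Z^6, C_1 ≅ Z^12, C_2 ≅ Z^8.

Boundary ∂_1: C_1 → C_0 sends each edge [p,q] (with p < q) to q − p.
As a 6×12 matrix over Z this has rank 5, with invariant factors (1,1,1,1,1).

The boundary map ∂_2: C_2 → C_1 sends each 2-simplex [p,q,r] to [q,r] − [p,r] + [p,q]. For instance
  ∂def = ef − df + de,
  ∂ade = de − ae + ad.
This gives a 12×8 integer matrix of rank 7; reducing to Smith normal form yields diagonal entries (1,1,1,1,1,1,1).

From H_k ≅ ker(∂_k) / im(∂_{k+1}) we obtain:

  H_0: rank C_0 − rank ∂_1 = 6 − 5 = 1, and the invariant factors of ∂_1 are all 1, so H_0 ≅ Z.
  H_1: rank ker ∂_1 − rank ∂_2 = (12 − 5) − 7 = 0, and the invariant factors of ∂_2 are all 1, so H_1 ≅ 0.
  H_2: rank ker ∂_2 − rank ∂_3 = (8 − 7) − 0 = 1, and there is no ∂_3, so H_2 ≅ Z.

As a check, the Euler characteristic is 6 − 12 + 8 = 2, which agrees with 1 − 0 + 1 = 2.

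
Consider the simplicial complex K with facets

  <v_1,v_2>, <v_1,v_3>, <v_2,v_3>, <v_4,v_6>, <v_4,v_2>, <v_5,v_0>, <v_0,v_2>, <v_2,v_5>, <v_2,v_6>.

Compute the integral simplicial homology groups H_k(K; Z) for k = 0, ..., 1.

We work with the vertex ordering v_0 < v_1 < v_2 < v_3 < v_4 < v_5 < v_6. The simplices of K, each written with vertices in increasing order, are:

  0-simplices (7): [v_0], [v_1], [v_2], [v_3], [v_4], [v_5], [v_6]
  1-simplices (9): [v_0,v_2], [v_0,v_5], [v_1,v_2], [v_1,v_3], [v_2,v_3], [v_2,v_4], [v_2,v_5], [v_2,v_6], [v_4,v_6]

so the chain groups are C_0 ≅ Z^7, C_1 ≅ Z^9.

Boundary ∂_1: C_1 → C_0 is given by ∂[p,q] = [q] − [p]. For instance
  ∂[v_2,v_6] = [v_6] − [v_2].
This gives a 7×9 integer matrix of rank 6; reducing to Smith normal form yields diagonal entries (1,1,1,1,1,1).

Reading off H_k = ker ∂_k / im ∂_{k+1}:

  H_0: rank C_0 − rank ∂_1 = 7 − 6 = 1, and the invariant factors of ∂_1 are all 1, so H_0 = Z.
  H_1: rank ker ∂_1 − rank ∂_2 = (9 − 6) − 0 = 3, and there is no ∂_2, so H_1 = Z^3.

As a check, the Euler characteristic is 7 − 9 = -2, which agrees with 1 − 3 = -2.

H_0 ≅ Z,  H_1 ≅ Z^3.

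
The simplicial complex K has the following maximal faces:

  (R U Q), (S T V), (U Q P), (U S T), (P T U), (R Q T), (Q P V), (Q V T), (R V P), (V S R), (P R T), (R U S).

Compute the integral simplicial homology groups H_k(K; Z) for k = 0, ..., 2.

Fix the vertex order P < Q < R < S < T < U < V and write every simplex with vertices in increasing order. Then dim K = 2 and the simplices of K are:

  0-simplices (7): P, Q, R, S, T, U, V
  1-simplices (18): PQ, PR, PT, PU, PV, QR, QT, QU, QV, RS, RT, RU, RV, ST, SU, SV, TU, TV
  2-simplices (12): PQU, PQV, PRT, PRV, PTU, QRT, QRU, QTV, RSU, RSV, STU, STV

so the chain groups are C_0 ≅ Z^7, C_1 ≅ Z^18, C_2 ≅ Z^12.

Boundary ∂_1: C_1 → C_0 is given by ∂[p,q] = [q] − [p].
As a 7×18 matrix over Z this has rank 6, with invariant factors (1,1,1,1,1,1).

∂_2: C_2 → C_1 acts by ∂[p,q,r] = [q,r] − [p,r] + [p,q]. For instance
  ∂PRV = RV − PV + PR,
  ∂STU = TU − SU + ST.
As a 18×12 matrix over Z this has rank 12, with invariant factors (1,1,1,1,1,1,1,1,1,1,1,2).

Reading off H_k = ker ∂_k / im ∂_{k+1}:

  H_0: rank C_0 − rank ∂_1 = 7 − 6 = 1, and the invariant factors of ∂_1 are all 1, so H_0 = Z.
  H_1: rank ker ∂_1 − rank ∂_2 = (18 − 6) − 12 = 0, and ∂_2 has invariant factor 2 > 1, so H_1 = Z/2.
  H_2: rank ker ∂_2 − rank ∂_3 = (12 − 12) − 0 = 0, and there is no ∂_3, so H_2 = 0.

H_0 ≅ Z,  H_1 ≅ Z/2,  H_2 = 0.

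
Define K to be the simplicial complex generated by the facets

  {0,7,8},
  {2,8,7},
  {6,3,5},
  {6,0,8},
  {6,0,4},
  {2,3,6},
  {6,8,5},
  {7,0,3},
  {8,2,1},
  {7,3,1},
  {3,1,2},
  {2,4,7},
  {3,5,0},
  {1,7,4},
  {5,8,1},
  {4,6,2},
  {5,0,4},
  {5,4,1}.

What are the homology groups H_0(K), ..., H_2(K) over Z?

H_0 = Z,  H_1 = Z ⊕ Z_2,  H_2 = 0.

Order the vertices as 0 < 1 < 2 < 3 < 4 < 5 < 6 < 7 < 8. Listing each simplex with vertices in this order, K has dimension 2 with simplices:

  0-simplices (9): [0], [1], [2], [3], [4], [5], [6], [7], [8]
  1-simplices (27): (27 of them)
  2-simplices (18): [0,3,5], [0,3,7], [0,4,5], [0,4,6], [0,6,8], [0,7,8], [1,2,3], [1,2,8], [1,3,7], [1,4,5], [1,4,7], [1,5,8], [2,3,6], [2,4,6], [2,4,7], [2,7,8], [3,5,6], [5,6,8]

so the chain groups are C_0 ≅ Z^9, C_1 ≅ Z^27, C_2 ≅ Z^18.

The boundary map ∂_1: C_1 → C_0 maps an edge to its endpoints' difference, ∂[p,q] = q − p. For instance
  ∂[6,8] = [8] − [6].
The resulting 9×27 matrix has rank 8, and its Smith normal form has invariant factors (1,1,1,1,1,1,1,1).

Boundary ∂_2: C_2 → C_1 sends each 2-simplex [p,q,r] to [q,r] − [p,r] + [p,q]. For instance
  ∂[2,4,6] = [4,6] − [2,6] + [2,4],
  ∂[0,7,8] = [7,8] − [0,8] + [0,7].
As a 27×18 matrix over Z this has rank 18, with invariant factors (1,1,1,1,1,1,1,1,1,1,1,1,1,1,1,1,1,2).

Now H_k = ker ∂_k / im ∂_{k+1}, so:

  H_0: rank C_0 − rank ∂_1 = 9 − 8 = 1, and the invariant factors of ∂_1 are all 1, so H_0 ≅ Z.
  H_1: rank ker ∂_1 − rank ∂_2 = (27 − 8) − 18 = 1, and ∂_2 has invariant factor 2 > 1, so H_1 ≅ Z ⊕ Z_2.
  H_2: rank ker ∂_2 − rank ∂_3 = (18 − 18) − 0 = 0, and there is no ∂_3, so H_2 ≅ 0.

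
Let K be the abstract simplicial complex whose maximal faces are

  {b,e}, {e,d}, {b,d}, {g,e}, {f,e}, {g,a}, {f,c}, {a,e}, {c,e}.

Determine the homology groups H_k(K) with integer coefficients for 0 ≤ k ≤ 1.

H_0 ≅ Z,  H_1 ≅ Z^3.

Fix the vertex order a < b < c < d < e < f < g and write every simplex with vertices in increasing order. Then dim K = 1 and the simplices of K are:

  0-simplices (7): a, b, c, d, e, f, g
  1-simplices (9): ae, ag, bd, be, ce, cf, de, ef, eg

so the chain groups are C_0 ≅ Z^7, C_1 ≅ Z^9.

∂_1: C_1 → C_0 is given by ∂[p,q] = [q] − [p].
The resulting 7×9 matrix has rank 6, and its Smith normal form has invariant factors (1,1,1,1,1,1).

Reading off H_k = ker ∂_k / im ∂_{k+1}:

  H_0: rank C_0 − rank ∂_1 = 7 − 6 = 1, and the invariant factors of ∂_1 are all 1, so H_0 = Z.
  H_1: rank ker ∂_1 − rank ∂_2 = (9 − 6) − 0 = 3, and there is no ∂_2, so H_1 = Z^3.

As a check, the Euler characteristic is 7 − 9 = -2, which agrees with 1 − 3 = -2.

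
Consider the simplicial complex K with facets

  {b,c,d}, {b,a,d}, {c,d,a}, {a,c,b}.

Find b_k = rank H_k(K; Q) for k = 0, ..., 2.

Fix the vertex order a < b < c < d and write every simplex with vertices in increasing order. Then dim K = 2 and the simplices of K are:

  0-simplices (4): a, b, c, d
  1-simplices (6): ab, ac, ad, bc, bd, cd
  2-simplices (4): abc, abd, acd, bcd

giving chain groups C_0 ≅ Z^4, C_1 ≅ Z^6, C_2 ≅ Z^4.

Boundary ∂_1: C_1 → C_0 is given by ∂[p,q] = [q] − [p]. For instance
  ∂cd = d − c.
The resulting 4×6 matrix has rank 3, and its Smith normal form has invariant factors (1,1,1).

Boundary ∂_2: C_2 → C_1 sends each 2-simplex [p,q,r] to [q,r] − [p,r] + [p,q]. For instance
  ∂acd = cd − ad + ac,
  ∂abd = bd − ad + ab.
This gives a 6×4 integer matrix of rank 3; reducing to Smith normal form yields diagonal entries (1,1,1).

Now H_k = ker ∂_k / im ∂_{k+1}, so:

  H_0: rank C_0 − rank ∂_1 = 4 − 3 = 1, and the invariant factors of ∂_1 are all 1, so H_0 = Z.
  H_1: rank ker ∂_1 − rank ∂_2 = (6 − 3) − 3 = 0, and the invariant factors of ∂_2 are all 1, so H_1 = 0.
  H_2: rank ker ∂_2 − rank ∂_3 = (4 − 3) − 0 = 1, and there is no ∂_3, so H_2 = Z.

(K is a triangulation of the 2-sphere S^2.)

Hence the Betti numbers are b_0 = 1, b_1 = 0, b_2 = 1.

b_0 = 1, b_1 = 0, b_2 = 1.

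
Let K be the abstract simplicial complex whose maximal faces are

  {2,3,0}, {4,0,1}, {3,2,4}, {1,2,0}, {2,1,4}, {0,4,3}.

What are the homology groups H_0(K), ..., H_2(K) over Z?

H_0 = Z,  H_1 = 0,  H_2 = Z.

We work with the vertex ordering 0 < 1 < 2 < 3 < 4. The simplices of K, each written with vertices in increasing order, are:

  0-simplices (5): [0], [1], [2], [3], [4]
  1-simplices (9): [0,1], [0,2], [0,3], [0,4], [1,2], [1,4], [2,3], [2,4], [3,4]
  2-simplices (6): [0,1,2], [0,1,4], [0,2,3], [0,3,4], [1,2,4], [2,3,4]

giving chain groups C_0 ≅ Z^5, C_1 ≅ Z^9, C_2 ≅ Z^6.

Boundary ∂_1: C_1 → C_0 is given by ∂[p,q] = [q] − [p]. For instance
  ∂[3,4] = [4] − [3].
As a 5×9 matrix over Z this has rank 4, with invariant factors (1,1,1,1).

∂_2: C_2 → C_1 sends each 2-simplex [p,q,r] to [q,r] − [p,r] + [p,q]. For instance
  ∂[2,3,4] = [3,4] − [2,4] + [2,3],
  ∂[0,3,4] = [3,4] − [0,4] + [0,3].
The 9×6 boundary matrix has rank 5 and Smith normal form diag(1,1,1,1,1).

Now H_k = ker ∂_k / im ∂_{k+1}, so:

  H_0: rank C_0 − rank ∂_1 = 5 − 4 = 1, and the invariant factors of ∂_1 are all 1, so H_0 = Z.
  H_1: rank ker ∂_1 − rank ∂_2 = (9 − 4) − 5 = 0, and the invariant factors of ∂_2 are all 1, so H_1 = 0.
  H_2: rank ker ∂_2 − rank ∂_3 = (6 − 5) − 0 = 1, and there is no ∂_3, so H_2 = Z.

As a check, the Euler characteristic is 5 − 9 + 6 = 2, which agrees with 1 − 0 + 1 = 2.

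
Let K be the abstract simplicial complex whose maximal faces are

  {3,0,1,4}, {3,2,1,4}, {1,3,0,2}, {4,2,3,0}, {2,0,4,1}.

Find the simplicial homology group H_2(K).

We work with the vertex ordering 0 < 1 < 2 < 3 < 4. The simplices of K, each written with vertices in increasing order, are:

  0-simplices (5): [0], [1], [2], [3], [4]
  1-simplices (10): [0,1], [0,2], [0,3], [0,4], [1,2], [1,3], [1,4], [2,3], [2,4], [3,4]
  2-simplices (10): [0,1,2], [0,1,3], [0,1,4], [0,2,3], [0,2,4], [0,3,4], [1,2,3], [1,2,4], [1,3,4], [2,3,4]
  3-simplices (5): [0,1,2,3], [0,1,2,4], [0,1,3,4], [0,2,3,4], [1,2,3,4]

so the chain groups are C_0 ≅ Z^5, C_1 ≅ Z^10, C_2 ≅ Z^10, C_3 ≅ Z^5.

The boundary map ∂_1: C_1 → C_0 maps an edge to its endpoints' difference, ∂[p,q] = q − p.
The 5×10 boundary matrix has rank 4 and Smith normal form diag(1,1,1,1).

∂_2: C_2 → C_1 acts by ∂[p,q,r] = [q,r] − [p,r] + [p,q]. For instance
  ∂[1,3,4] = [3,4] − [1,4] + [1,3],
  ∂[0,1,3] = [1,3] − [0,3] + [0,1].
This gives a 10×10 integer matrix of rank 6; reducing to Smith normal form yields diagonal entries (1,1,1,1,1,1).

The boundary map ∂_3: C_3 → C_2 sends each 3-simplex σ to the alternating sum Σ_i (−1)^i (σ with its i-th vertex removed). For instance
  ∂[0,1,3,4] = [1,3,4] − [0,3,4] + [0,1,4] − [0,1,3],
  ∂[1,2,3,4] = [2,3,4] − [1,3,4] + [1,2,4] − [1,2,3].
The resulting 10×5 matrix has rank 4, and its Smith normal form has invariant factors (1,1,1,1).

Computing H_k = (kernel of ∂_k) / (image of ∂_{k+1}):

  H_2: rank ker ∂_2 − rank ∂_3 = (10 − 6) − 4 = 0, and the invariant factors of ∂_3 are all 1, so H_2 = 0.

(K is a triangulation of the 3-sphere S^3.)

H_2 ≅ 0.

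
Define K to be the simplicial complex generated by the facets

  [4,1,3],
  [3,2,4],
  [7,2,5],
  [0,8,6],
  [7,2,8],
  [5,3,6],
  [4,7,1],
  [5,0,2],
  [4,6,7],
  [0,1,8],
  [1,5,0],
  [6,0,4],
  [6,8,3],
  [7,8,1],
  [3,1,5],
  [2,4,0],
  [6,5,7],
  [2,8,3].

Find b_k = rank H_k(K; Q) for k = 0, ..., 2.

b_0 = 1, b_1 = 2, b_2 = 1.

K has 9 vertices, 27 edges, 18 triangles.
rank ∂_0 = 0, rank ∂_1 = 8 ⇒ b_0 = 9 − 0 − 8 = 1; all invariant factors of ∂_1 are 1 so no torsion. So H_0 ≅ Z.
rank ∂_1 = 8, rank ∂_2 = 17 ⇒ b_1 = 27 − 8 − 17 = 2; all invariant factors of ∂_2 are 1 so no torsion. So H_1 ≅ Z^2.
rank ∂_2 = 17, rank ∂_3 = 0 ⇒ b_2 = 18 − 17 − 0 = 1. So H_2 ≅ Z.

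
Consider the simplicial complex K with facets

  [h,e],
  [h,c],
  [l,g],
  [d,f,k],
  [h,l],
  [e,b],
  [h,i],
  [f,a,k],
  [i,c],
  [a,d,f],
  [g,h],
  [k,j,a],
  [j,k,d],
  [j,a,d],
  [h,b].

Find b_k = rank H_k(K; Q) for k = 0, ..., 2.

b_0 = 2, b_1 = 3, b_2 = 1.

We work with the vertex ordering a < b < c < d < e < f < g < h < i < j < k < l. The simplices of K, each written with vertices in increasing order, are:

  0-simplices (12): a, b, c, d, e, f, g, h, i, j, k, l
  1-simplices (18): ad, af, aj, ak, be, bh, ch, ci, df, dj, dk, eh, fk, gh, gl, hi, hl, jk
  2-simplices (6): adf, adj, afk, ajk, dfk, djk

giving chain groups C_0 ≅ Z^12, C_1 ≅ Z^18, C_2 ≅ Z^6.

The boundary map ∂_1: C_1 → C_0 sends each edge [p,q] (with p < q) to q − p. For instance
  ∂eh = h − e.
The 12×18 boundary matrix has rank 10 and Smith normal form diag(1,1,1,1,1,1,1,1,1,1).

∂_2: C_2 → C_1 maps a triangle to the signed sum of its edges. For instance
  ∂adj = dj − aj + ad,
  ∂dfk = fk − dk + df.
The 18×6 boundary matrix has rank 5 and Smith normal form diag(1,1,1,1,1).

From H_k ≅ ker(∂_k) / im(∂_{k+1}) we obtain:

  H_0: rank C_0 − rank ∂_1 = 12 − 10 = 2, and the invariant factors of ∂_1 are all 1, so H_0 = Z^2.
  H_1: rank ker ∂_1 − rank ∂_2 = (18 − 10) − 5 = 3, and the invariant factors of ∂_2 are all 1, so H_1 = Z^3.
  H_2: rank ker ∂_2 − rank ∂_3 = (6 − 5) − 0 = 1, and there is no ∂_3, so H_2 = Z.

Hence the Betti numbers are b_0 = 2, b_1 = 3, b_2 = 1.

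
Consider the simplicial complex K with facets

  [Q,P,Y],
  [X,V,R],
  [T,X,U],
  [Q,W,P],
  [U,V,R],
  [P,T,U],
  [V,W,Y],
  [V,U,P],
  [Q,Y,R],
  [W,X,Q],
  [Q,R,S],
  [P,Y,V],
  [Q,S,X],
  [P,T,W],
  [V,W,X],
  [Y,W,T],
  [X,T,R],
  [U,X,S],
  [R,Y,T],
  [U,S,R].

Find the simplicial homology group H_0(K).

K has 10 vertices, 30 edges, 20 triangles.
rank ∂_0 = 0, rank ∂_1 = 9 ⇒ b_0 = 10 − 0 − 9 = 1; all invariant factors of ∂_1 are 1 so no torsion. So H_0 = Z.

H_0 = Z.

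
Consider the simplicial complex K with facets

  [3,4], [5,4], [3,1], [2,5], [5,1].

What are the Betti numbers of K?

Order the vertices as 1 < 2 < 3 < 4 < 5. Listing each simplex with vertices in this order, K has dimension 1 with simplices:

  0-simplices (5): [1], [2], [3], [4], [5]
  1-simplices (5): [1,3], [1,5], [2,5], [3,4], [4,5]

Hence C_0 ≅ Z^5, C_1 ≅ Z^5.

Boundary ∂_1: C_1 → C_0 sends each edge [p,q] (with p < q) to q − p. For instance
  ∂[1,5] = [5] − [1].
This gives a 5×5 integer matrix of rank 4; reducing to Smith normal form yields diagonal entries (1,1,1,1).

Computing H_k = (kernel of ∂_k) / (image of ∂_{k+1}):

  H_0: rank C_0 − rank ∂_1 = 5 − 4 = 1, and the invariant factors of ∂_1 are all 1, so H_0 = Z.
  H_1: rank ker ∂_1 − rank ∂_2 = (5 − 4) − 0 = 1, and there is no ∂_2, so H_1 = Z.

Hence the Betti numbers are b_0 = 1, b_1 = 1.

b_0 = 1, b_1 = 1.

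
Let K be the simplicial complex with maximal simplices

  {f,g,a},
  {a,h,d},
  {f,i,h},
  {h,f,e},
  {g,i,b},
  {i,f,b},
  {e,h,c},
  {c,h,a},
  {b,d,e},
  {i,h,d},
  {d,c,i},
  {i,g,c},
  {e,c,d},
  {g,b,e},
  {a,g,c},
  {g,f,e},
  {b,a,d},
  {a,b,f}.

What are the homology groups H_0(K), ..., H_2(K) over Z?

H_0 = Z,  H_1 = Z ⊕ Z/2,  H_2 = 0.

Order the vertices as a < b < c < d < e < f < g < h < i. Listing each simplex with vertices in this order, K has dimension 2 with simplices:

  0-simplices (9): a, b, c, d, e, f, g, h, i
  1-simplices (27): ab, ac, ad, af, ag, ah, bd, be, bf, bg, bi, cd, ce, cg, ch, ci, de, dh, di, ef, eg, eh, fg, fh, fi, gi, hi
  2-simplices (18): abd, abf, acg, ach, adh, afg, bde, beg, bfi, bgi, cde, cdi, ceh, cgi, dhi, efg, efh, fhi

so the chain groups are C_0 ≅ Z^9, C_1 ≅ Z^27, C_2 ≅ Z^18.

∂_1: C_1 → C_0 maps an edge to its endpoints' difference, ∂[p,q] = q − p. For instance
  ∂ag = g − a.
This gives a 9×27 integer matrix of rank 8; reducing to Smith normal form yields diagonal entries (1,1,1,1,1,1,1,1).

Boundary ∂_2: C_2 → C_1 acts by ∂[p,q,r] = [q,r] − [p,r] + [p,q]. For instance
  ∂abd = bd − ad + ab,
  ∂cde = de − ce + cd.
As a 27×18 matrix over Z this has rank 18, with invariant factors (1,1,1,1,1,1,1,1,1,1,1,1,1,1,1,1,1,2).

Reading off H_k = ker ∂_k / im ∂_{k+1}:

  H_0: rank C_0 − rank ∂_1 = 9 − 8 = 1, and the invariant factors of ∂_1 are all 1, so H_0 ≅ Z.
  H_1: rank ker ∂_1 − rank ∂_2 = (27 − 8) − 18 = 1, and ∂_2 has invariant factor 2 > 1, so H_1 ≅ Z ⊕ Z/2.
  H_2: rank ker ∂_2 − rank ∂_3 = (18 − 18) − 0 = 0, and there is no ∂_3, so H_2 ≅ 0.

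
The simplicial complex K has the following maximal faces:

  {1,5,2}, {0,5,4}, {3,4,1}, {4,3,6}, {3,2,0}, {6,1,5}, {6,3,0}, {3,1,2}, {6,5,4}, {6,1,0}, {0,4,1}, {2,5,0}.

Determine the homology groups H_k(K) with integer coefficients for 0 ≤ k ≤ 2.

H_0 ≅ Z,  H_1 ≅ Z/2Z,  H_2 = 0.

K has 7 vertices, 18 edges, 12 triangles.
rank ∂_0 = 0, rank ∂_1 = 6 ⇒ b_0 = 7 − 0 − 6 = 1; all invariant factors of ∂_1 are 1 so no torsion. So H_0 = Z.
rank ∂_1 = 6, rank ∂_2 = 12 ⇒ b_1 = 18 − 6 − 12 = 0; ∂_2 has invariant factor(s) [2] giving torsion. So H_1 = Z/2Z.
rank ∂_2 = 12, rank ∂_3 = 0 ⇒ b_2 = 12 − 12 − 0 = 0. So H_2 = 0.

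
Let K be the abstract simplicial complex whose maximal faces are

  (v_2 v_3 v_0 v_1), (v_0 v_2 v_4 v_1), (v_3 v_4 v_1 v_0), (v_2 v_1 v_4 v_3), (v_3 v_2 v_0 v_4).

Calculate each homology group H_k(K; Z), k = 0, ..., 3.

H_0 = Z,  H_1 = 0,  H_2 = 0,  H_3 = Z.

We work with the vertex ordering v_0 < v_1 < v_2 < v_3 < v_4. The simplices of K, each written with vertices in increasing order, are:

  0-simplices (5): [v_0], [v_1], [v_2], [v_3], [v_4]
  1-simplices (10): [v_0,v_1], [v_0,v_2], [v_0,v_3], [v_0,v_4], [v_1,v_2], [v_1,v_3], [v_1,v_4], [v_2,v_3], [v_2,v_4], [v_3,v_4]
  2-simplices (10): [v_0,v_1,v_2], [v_0,v_1,v_3], [v_0,v_1,v_4], [v_0,v_2,v_3], [v_0,v_2,v_4], [v_0,v_3,v_4], [v_1,v_2,v_3], [v_1,v_2,v_4], [v_1,v_3,v_4], [v_2,v_3,v_4]
  3-simplices (5): [v_0,v_1,v_2,v_3], [v_0,v_1,v_2,v_4], [v_0,v_1,v_3,v_4], [v_0,v_2,v_3,v_4], [v_1,v_2,v_3,v_4]

so the chain groups are C_0 ≅ Z^5, C_1 ≅ Z^10, C_2 ≅ Z^10, C_3 ≅ Z^5.

∂_1: C_1 → C_0 is given by ∂[p,q] = [q] − [p]. For instance
  ∂[v_1,v_2] = [v_2] − [v_1].
The 5×10 boundary matrix has rank 4 and Smith normal form diag(1,1,1,1).

Boundary ∂_2: C_2 → C_1 sends each 2-simplex [p,q,r] to [q,r] − [p,r] + [p,q]. For instance
  ∂[v_1,v_3,v_4] = [v_3,v_4] − [v_1,v_4] + [v_1,v_3],
  ∂[v_1,v_2,v_4] = [v_2,v_4] − [v_1,v_4] + [v_1,v_2].
This gives a 10×10 integer matrix of rank 6; reducing to Smith normal form yields diagonal entries (1,1,1,1,1,1).

Boundary ∂_3: C_3 → C_2 sends each 3-simplex σ to the alternating sum Σ_i (−1)^i (σ with its i-th vertex removed). For instance
  ∂[v_0,v_1,v_2,v_4] = [v_1,v_2,v_4] − [v_0,v_2,v_4] + [v_0,v_1,v_4] − [v_0,v_1,v_2],
  ∂[v_1,v_2,v_3,v_4] = [v_2,v_3,v_4] − [v_1,v_3,v_4] + [v_1,v_2,v_4] − [v_1,v_2,v_3].
This gives a 10×5 integer matrix of rank 4; reducing to Smith normal form yields diagonal entries (1,1,1,1).

Reading off H_k = ker ∂_k / im ∂_{k+1}:

  H_0: rank C_0 − rank ∂_1 = 5 − 4 = 1, and the invariant factors of ∂_1 are all 1, so H_0 = Z.
  H_1: rank ker ∂_1 − rank ∂_2 = (10 − 4) − 6 = 0, and the invariant factors of ∂_2 are all 1, so H_1 = 0.
  H_2: rank ker ∂_2 − rank ∂_3 = (10 − 6) − 4 = 0, and the invariant factors of ∂_3 are all 1, so H_2 = 0.
  H_3: rank ker ∂_3 − rank ∂_4 = (5 − 4) − 0 = 1, and there is no ∂_4, so H_3 = Z.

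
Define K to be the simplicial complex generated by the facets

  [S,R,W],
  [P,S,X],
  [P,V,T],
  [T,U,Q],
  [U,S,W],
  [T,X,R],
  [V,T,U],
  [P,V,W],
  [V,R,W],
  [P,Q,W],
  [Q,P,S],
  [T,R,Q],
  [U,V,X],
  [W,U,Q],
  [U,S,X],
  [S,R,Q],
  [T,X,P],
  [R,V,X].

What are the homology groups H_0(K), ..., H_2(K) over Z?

H_0 = Z,  H_1 = Z ⊕ Z_2,  H_2 = 0.

Take the total order P < Q < R < S < T < U < V < W < X on the vertex set. Then K (dimension 2) consists of the simplices:

  0-simplices (9): P, Q, R, S, T, U, V, W, X
  1-simplices (27): PQ, PS, PT, PV, PW, PX, QR, QS, QT, QU, QW, RS, RT, RV, RW, RX, SU, SW, SX, TU, TV, TX, UV, UW, UX, VW, VX
  2-simplices (18): PQS, PQW, PSX, PTV, PTX, PVW, QRS, QRT, QTU, QUW, RSW, RTX, RVW, RVX, SUW, SUX, TUV, UVX

so the chain groups are C_0 ≅ Z^9, C_1 ≅ Z^27, C_2 ≅ Z^18.

∂_1: C_1 → C_0 is given by ∂[p,q] = [q] − [p].
The 9×27 boundary matrix has rank 8 and Smith normal form diag(1,1,1,1,1,1,1,1).

Boundary ∂_2: C_2 → C_1 sends each 2-simplex [p,q,r] to [q,r] − [p,r] + [p,q]. For instance
  ∂QRT = RT − QT + QR,
  ∂PSX = SX − PX + PS.
As a 27×18 matrix over Z this has rank 18, with invariant factors (1,1,1,1,1,1,1,1,1,1,1,1,1,1,1,1,1,2).

From H_k ≅ ker(∂_k) / im(∂_{k+1}) we obtain:

  H_0: rank C_0 − rank ∂_1 = 9 − 8 = 1, and the invariant factors of ∂_1 are all 1, so H_0 ≅ Z.
  H_1: rank ker ∂_1 − rank ∂_2 = (27 − 8) − 18 = 1, and ∂_2 has invariant factor 2 > 1, so H_1 ≅ Z ⊕ Z_2.
  H_2: rank ker ∂_2 − rank ∂_3 = (18 − 18) − 0 = 0, and there is no ∂_3, so H_2 ≅ 0.

(K is a triangulation of the Klein bottle.)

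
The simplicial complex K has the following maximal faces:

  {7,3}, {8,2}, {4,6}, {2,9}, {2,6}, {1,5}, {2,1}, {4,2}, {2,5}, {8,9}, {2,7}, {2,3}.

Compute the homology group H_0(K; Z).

H_0 = Z.

We work with the vertex ordering 1 < 2 < 3 < 4 < 5 < 6 < 7 < 8 < 9. The simplices of K, each written with vertices in increasing order, are:

  0-simplices (9): [1], [2], [3], [4], [5], [6], [7], [8], [9]
  1-simplices (12): [1,2], [1,5], [2,3], [2,4], [2,5], [2,6], [2,7], [2,8], [2,9], [3,7], [4,6], [8,9]

Hence C_0 ≅ Z^9, C_1 ≅ Z^12.

The boundary map ∂_1: C_1 → C_0 is given by ∂[p,q] = [q] − [p].
The resulting 9×12 matrix has rank 8, and its Smith normal form has invariant factors (1,1,1,1,1,1,1,1).

Reading off H_k = ker ∂_k / im ∂_{k+1}:

  H_0: rank C_0 − rank ∂_1 = 9 − 8 = 1, and the invariant factors of ∂_1 are all 1, so H_0 = Z.

(K is a triangulation of a wedge of 4 circles.)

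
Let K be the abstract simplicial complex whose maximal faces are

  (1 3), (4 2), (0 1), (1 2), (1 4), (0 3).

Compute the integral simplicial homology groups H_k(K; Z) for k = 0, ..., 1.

Take the total order 0 < 1 < 2 < 3 < 4 on the vertex set. Then K (dimension 1) consists of the simplices:

  0-simplices (5): [0], [1], [2], [3], [4]
  1-simplices (6): [0,1], [0,3], [1,2], [1,3], [1,4], [2,4]

so the chain groups are C_0 ≅ Z^5, C_1 ≅ Z^6.

∂_1: C_1 → C_0 sends each edge [p,q] (with p < q) to q − p. For instance
  ∂[2,4] = [4] − [2].
As a 5×6 matrix over Z this has rank 4, with invariant factors (1,1,1,1).

Reading off H_k = ker ∂_k / im ∂_{k+1}:

  H_0: rank C_0 − rank ∂_1 = 5 − 4 = 1, and the invariant factors of ∂_1 are all 1, so H_0 = Z.
  H_1: rank ker ∂_1 − rank ∂_2 = (6 − 4) − 0 = 2, and there is no ∂_2, so H_1 = Z^2.

(K is a triangulation of a wedge of 2 circles.)

H_0 ≅ Z,  H_1 ≅ Z^2.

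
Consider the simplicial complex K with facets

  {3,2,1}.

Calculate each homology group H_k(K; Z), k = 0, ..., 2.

H_0 ≅ Z,  H_1 = 0,  H_2 = 0.

Order the vertices as 1 < 2 < 3. Listing each simplex with vertices in this order, K has dimension 2 with simplices:

  0-simplices (3): [1], [2], [3]
  1-simplices (3): [1,2], [1,3], [2,3]
  2-simplices (1): [1,2,3]

so the chain groups are C_0 ≅ Z^3, C_1 ≅ Z^3, C_2 ≅ Z^1.

The boundary map ∂_1: C_1 → C_0 is given by ∂[p,q] = [q] − [p]. For instance
  ∂[1,3] = [3] − [1].
As a 3×3 matrix over Z this has rank 2, with invariant factors (1,1).

Boundary ∂_2: C_2 → C_1 maps a triangle to the signed sum of its edges. For instance
  ∂[1,2,3] = [2,3] − [1,3] + [1,2].
The resulting 3×1 matrix has rank 1, and its Smith normal form has invariant factors (1).

Now H_k = ker ∂_k / im ∂_{k+1}, so:

  H_0: rank C_0 − rank ∂_1 = 3 − 2 = 1, and the invariant factors of ∂_1 are all 1, so H_0 ≅ Z.
  H_1: rank ker ∂_1 − rank ∂_2 = (3 − 2) − 1 = 0, and the invariant factors of ∂_2 are all 1, so H_1 ≅ 0.
  H_2: rank ker ∂_2 − rank ∂_3 = (1 − 1) − 0 = 0, and there is no ∂_3, so H_2 ≅ 0.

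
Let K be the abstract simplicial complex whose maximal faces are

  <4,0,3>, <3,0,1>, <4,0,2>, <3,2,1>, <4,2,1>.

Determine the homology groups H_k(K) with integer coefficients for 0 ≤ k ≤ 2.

Fix the vertex order 0 < 1 < 2 < 3 < 4 and write every simplex with vertices in increasing order. Then dim K = 2 and the simplices of K are:

  0-simplices (5): [0], [1], [2], [3], [4]
  1-simplices (10): [0,1], [0,2], [0,3], [0,4], [1,2], [1,3], [1,4], [2,3], [2,4], [3,4]
  2-simplices (5): [0,1,3], [0,2,4], [0,3,4], [1,2,3], [1,2,4]

giving chain groups C_0 ≅ Z^5, C_1 ≅ Z^10, C_2 ≅ Z^5.

The boundary map ∂_1: C_1 → C_0 sends each edge [p,q] (with p < q) to q − p. For instance
  ∂[3,4] = [4] − [3].
The 5×10 boundary matrix has rank 4 and Smith normal form diag(1,1,1,1).

∂_2: C_2 → C_1 sends each 2-simplex [p,q,r] to [q,r] − [p,r] + [p,q]. For instance
  ∂[0,2,4] = [2,4] − [0,4] + [0,2],
  ∂[0,3,4] = [3,4] − [0,4] + [0,3].
The resulting 10×5 matrix has rank 5, and its Smith normal form has invariant factors (1,1,1,1,1).

From H_k ≅ ker(∂_k) / im(∂_{k+1}) we obtain:

  H_0: rank C_0 − rank ∂_1 = 5 − 4 = 1, and the invariant factors of ∂_1 are all 1, so H_0 ≅ Z.
  H_1: rank ker ∂_1 − rank ∂_2 = (10 − 4) − 5 = 1, and the invariant factors of ∂_2 are all 1, so H_1 ≅ Z.
  H_2: rank ker ∂_2 − rank ∂_3 = (5 − 5) − 0 = 0, and there is no ∂_3, so H_2 ≅ 0.

(K is a triangulation of the Möbius band.)

H_0 ≅ Z,  H_1 ≅ Z,  H_2 = 0.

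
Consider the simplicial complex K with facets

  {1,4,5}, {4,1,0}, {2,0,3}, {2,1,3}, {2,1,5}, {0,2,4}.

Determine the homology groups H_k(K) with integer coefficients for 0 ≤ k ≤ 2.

H_0 = Z,  H_1 = Z,  H_2 = 0.

K has 6 vertices, 12 edges, 6 triangles.
rank ∂_0 = 0, rank ∂_1 = 5 ⇒ b_0 = 6 − 0 − 5 = 1; all invariant factors of ∂_1 are 1 so no torsion. So H_0 = Z.
rank ∂_1 = 5, rank ∂_2 = 6 ⇒ b_1 = 12 − 5 − 6 = 1; all invariant factors of ∂_2 are 1 so no torsion. So H_1 = Z.
rank ∂_2 = 6, rank ∂_3 = 0 ⇒ b_2 = 6 − 6 − 0 = 0. So H_2 = 0.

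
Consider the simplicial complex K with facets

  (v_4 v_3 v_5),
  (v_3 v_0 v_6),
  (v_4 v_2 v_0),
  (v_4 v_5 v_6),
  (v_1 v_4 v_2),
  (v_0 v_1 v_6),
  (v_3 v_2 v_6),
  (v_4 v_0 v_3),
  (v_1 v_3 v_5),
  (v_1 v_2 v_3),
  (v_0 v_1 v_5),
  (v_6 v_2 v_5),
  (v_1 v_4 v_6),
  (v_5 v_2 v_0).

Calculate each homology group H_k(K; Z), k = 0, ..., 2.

H_0 ≅ Z,  H_1 ≅ Z^2,  H_2 ≅ Z.

We work with the vertex ordering v_0 < v_1 < v_2 < v_3 < v_4 < v_5 < v_6. The simplices of K, each written with vertices in increasing order, are:

  0-simplices (7): [v_0], [v_1], [v_2], [v_3], [v_4], [v_5], [v_6]
  1-simplices (21): (21 of them)
  2-simplices (14): (14 of them)

so the chain groups are C_0 ≅ Z^7, C_1 ≅ Z^21, C_2 ≅ Z^14.

∂_1: C_1 → C_0 is given by ∂[p,q] = [q] − [p].
As a 7×21 matrix over Z this has rank 6, with invariant factors (1,1,1,1,1,1).

∂_2: C_2 → C_1 acts by ∂[p,q,r] = [q,r] − [p,r] + [p,q]. For instance
  ∂[v_0,v_3,v_6] = [v_3,v_6] − [v_0,v_6] + [v_0,v_3],
  ∂[v_4,v_5,v_6] = [v_5,v_6] − [v_4,v_6] + [v_4,v_5].
As a 21×14 matrix over Z this has rank 13, with invariant factors (1,1,1,1,1,1,1,1,1,1,1,1,1).

From H_k ≅ ker(∂_k) / im(∂_{k+1}) we obtain:

  H_0: rank C_0 − rank ∂_1 = 7 − 6 = 1, and the invariant factors of ∂_1 are all 1, so H_0 = Z.
  H_1: rank ker ∂_1 − rank ∂_2 = (21 − 6) − 13 = 2, and the invariant factors of ∂_2 are all 1, so H_1 = Z^2.
  H_2: rank ker ∂_2 − rank ∂_3 = (14 − 13) − 0 = 1, and there is no ∂_3, so H_2 = Z.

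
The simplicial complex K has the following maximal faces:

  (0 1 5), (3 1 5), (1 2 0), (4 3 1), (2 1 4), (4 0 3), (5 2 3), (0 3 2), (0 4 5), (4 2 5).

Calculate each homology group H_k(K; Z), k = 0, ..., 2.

H_0 = Z,  H_1 = Z/2,  H_2 = 0.

K has 6 vertices, 15 edges, 10 triangles.
rank ∂_0 = 0, rank ∂_1 = 5 ⇒ b_0 = 6 − 0 − 5 = 1; all invariant factors of ∂_1 are 1 so no torsion. So H_0 ≅ Z.
rank ∂_1 = 5, rank ∂_2 = 10 ⇒ b_1 = 15 − 5 − 10 = 0; ∂_2 has invariant factor(s) [2] giving torsion. So H_1 ≅ Z/2.
rank ∂_2 = 10, rank ∂_3 = 0 ⇒ b_2 = 10 − 10 − 0 = 0. So H_2 ≅ 0.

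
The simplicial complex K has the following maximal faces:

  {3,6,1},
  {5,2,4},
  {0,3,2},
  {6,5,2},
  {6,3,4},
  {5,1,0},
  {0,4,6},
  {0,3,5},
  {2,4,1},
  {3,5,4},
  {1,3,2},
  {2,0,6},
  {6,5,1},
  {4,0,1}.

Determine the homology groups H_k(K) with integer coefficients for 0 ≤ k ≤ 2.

H_0 = Z,  H_1 = Z^2,  H_2 = Z.

Take the total order 0 < 1 < 2 < 3 < 4 < 5 < 6 on the vertex set. Then K (dimension 2) consists of the simplices:

  0-simplices (7): [0], [1], [2], [3], [4], [5], [6]
  1-simplices (21): [0,1], [0,2], [0,3], [0,4], [0,5], [0,6], [1,2], [1,3], [1,4], [1,5], [1,6], [2,3], [2,4], [2,5], [2,6], [3,4], [3,5], [3,6], [4,5], [4,6], [5,6]
  2-simplices (14): [0,1,4], [0,1,5], [0,2,3], [0,2,6], [0,3,5], [0,4,6], [1,2,3], [1,2,4], [1,3,6], [1,5,6], [2,4,5], [2,5,6], [3,4,5], [3,4,6]

Hence C_0 ≅ Z^7, C_1 ≅ Z^21, C_2 ≅ Z^14.

Boundary ∂_1: C_1 → C_0 is given by ∂[p,q] = [q] − [p].
This gives a 7×21 integer matrix of rank 6; reducing to Smith normal form yields diagonal entries (1,1,1,1,1,1).

Boundary ∂_2: C_2 → C_1 sends each 2-simplex [p,q,r] to [q,r] − [p,r] + [p,q]. For instance
  ∂[0,1,5] = [1,5] − [0,5] + [0,1],
  ∂[0,4,6] = [4,6] − [0,6] + [0,4].
The resulting 21×14 matrix has rank 13, and its Smith normal form has invariant factors (1,1,1,1,1,1,1,1,1,1,1,1,1).

Now H_k = ker ∂_k / im ∂_{k+1}, so:

  H_0: rank C_0 − rank ∂_1 = 7 − 6 = 1, and the invariant factors of ∂_1 are all 1, so H_0 ≅ Z.
  H_1: rank ker ∂_1 − rank ∂_2 = (21 − 6) − 13 = 2, and the invariant factors of ∂_2 are all 1, so H_1 ≅ Z^2.
  H_2: rank ker ∂_2 − rank ∂_3 = (14 − 13) − 0 = 1, and there is no ∂_3, so H_2 ≅ Z.

(K is a triangulation of the torus T^2.)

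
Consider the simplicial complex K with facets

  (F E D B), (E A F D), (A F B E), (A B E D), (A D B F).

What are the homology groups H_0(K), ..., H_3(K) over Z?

Order the vertices as A < B < D < E < F. Listing each simplex with vertices in this order, K has dimension 3 with simplices:

  0-simplices (5): A, B, D, E, F
  1-simplices (10): AB, AD, AE, AF, BD, BE, BF, DE, DF, EF
  2-simplices (10): ABD, ABE, ABF, ADE, ADF, AEF, BDE, BDF, BEF, DEF
  3-simplices (5): ABDE, ABDF, ABEF, ADEF, BDEF

giving chain groups C_0 ≅ Z^5, C_1 ≅ Z^10, C_2 ≅ Z^10, C_3 ≅ Z^5.

Boundary ∂_1: C_1 → C_0 is given by ∂[p,q] = [q] − [p]. For instance
  ∂DE = E − D.
This gives a 5×10 integer matrix of rank 4; reducing to Smith normal form yields diagonal entries (1,1,1,1).

Boundary ∂_2: C_2 → C_1 sends each 2-simplex [p,q,r] to [q,r] − [p,r] + [p,q]. For instance
  ∂DEF = EF − DF + DE,
  ∂ABD = BD − AD + AB.
The resulting 10×10 matrix has rank 6, and its Smith normal form has invariant factors (1,1,1,1,1,1).

∂_3: C_3 → C_2 sends each 3-simplex σ to the alternating sum Σ_i (−1)^i (σ with its i-th vertex removed). For instance
  ∂ABDF = BDF − ADF + ABF − ABD,
  ∂ABDE = BDE − ADE + ABE − ABD.
The resulting 10×5 matrix has rank 4, and its Smith normal form has invariant factors (1,1,1,1).

From H_k ≅ ker(∂_k) / im(∂_{k+1}) we obtain:

  H_0: rank C_0 − rank ∂_1 = 5 − 4 = 1, and the invariant factors of ∂_1 are all 1, so H_0 ≅ Z.
  H_1: rank ker ∂_1 − rank ∂_2 = (10 − 4) − 6 = 0, and the invariant factors of ∂_2 are all 1, so H_1 ≅ 0.
  H_2: rank ker ∂_2 − rank ∂_3 = (10 − 6) − 4 = 0, and the invariant factors of ∂_3 are all 1, so H_2 ≅ 0.
  H_3: rank ker ∂_3 − rank ∂_4 = (5 − 4) − 0 = 1, and there is no ∂_4, so H_3 ≅ Z.

As a check, the Euler characteristic is 5 − 10 + 10 − 5 = 0, which agrees with 1 − 0 + 0 − 1 = 0.
(K is a triangulation of the 3-sphere S^3.)

H_0 ≅ Z,  H_1 = 0,  H_2 = 0,  H_3 ≅ Z.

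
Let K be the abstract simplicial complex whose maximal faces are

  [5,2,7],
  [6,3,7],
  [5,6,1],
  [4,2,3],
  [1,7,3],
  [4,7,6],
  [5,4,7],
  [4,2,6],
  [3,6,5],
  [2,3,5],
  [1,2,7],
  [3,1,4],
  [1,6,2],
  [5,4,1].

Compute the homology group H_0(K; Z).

H_0 ≅ Z.

K has 7 vertices, 21 edges, 14 triangles.
rank ∂_0 = 0, rank ∂_1 = 6 ⇒ b_0 = 7 − 0 − 6 = 1; all invariant factors of ∂_1 are 1 so no torsion. So H_0 = Z.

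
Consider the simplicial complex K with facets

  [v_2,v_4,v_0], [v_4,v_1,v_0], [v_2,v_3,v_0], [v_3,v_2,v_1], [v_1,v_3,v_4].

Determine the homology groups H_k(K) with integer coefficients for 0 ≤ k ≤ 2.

H_0 = Z,  H_1 = Z,  H_2 = 0.

Take the total order v_0 < v_1 < v_2 < v_3 < v_4 on the vertex set. Then K (dimension 2) consists of the simplices:

  0-simplices (5): [v_0], [v_1], [v_2], [v_3], [v_4]
  1-simplices (10): [v_0,v_1], [v_0,v_2], [v_0,v_3], [v_0,v_4], [v_1,v_2], [v_1,v_3], [v_1,v_4], [v_2,v_3], [v_2,v_4], [v_3,v_4]
  2-simplices (5): [v_0,v_1,v_4], [v_0,v_2,v_3], [v_0,v_2,v_4], [v_1,v_2,v_3], [v_1,v_3,v_4]

Hence C_0 ≅ Z^5, C_1 ≅ Z^10, C_2 ≅ Z^5.

∂_1: C_1 → C_0 maps an edge to its endpoints' difference, ∂[p,q] = q − p.
As a 5×10 matrix over Z this has rank 4, with invariant factors (1,1,1,1).

Boundary ∂_2: C_2 → C_1 sends each 2-simplex [p,q,r] to [q,r] − [p,r] + [p,q]. For instance
  ∂[v_0,v_2,v_3] = [v_2,v_3] − [v_0,v_3] + [v_0,v_2],
  ∂[v_1,v_2,v_3] = [v_2,v_3] − [v_1,v_3] + [v_1,v_2].
This gives a 10×5 integer matrix of rank 5; reducing to Smith normal form yields diagonal entries (1,1,1,1,1).

Computing H_k = (kernel of ∂_k) / (image of ∂_{k+1}):

  H_0: rank C_0 − rank ∂_1 = 5 − 4 = 1, and the invariant factors of ∂_1 are all 1, so H_0 = Z.
  H_1: rank ker ∂_1 − rank ∂_2 = (10 − 4) − 5 = 1, and the invariant factors of ∂_2 are all 1, so H_1 = Z.
  H_2: rank ker ∂_2 − rank ∂_3 = (5 − 5) − 0 = 0, and there is no ∂_3, so H_2 = 0.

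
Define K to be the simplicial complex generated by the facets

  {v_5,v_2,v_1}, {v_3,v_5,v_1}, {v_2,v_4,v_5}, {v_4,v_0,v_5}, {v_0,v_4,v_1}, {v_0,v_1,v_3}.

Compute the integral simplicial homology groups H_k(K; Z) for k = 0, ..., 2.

H_0 = Z,  H_1 = Z,  H_2 = 0.

We work with the vertex ordering v_0 < v_1 < v_2 < v_3 < v_4 < v_5. The simplices of K, each written with vertices in increasing order, are:

  0-simplices (6): [v_0], [v_1], [v_2], [v_3], [v_4], [v_5]
  1-simplices (12): [v_0,v_1], [v_0,v_3], [v_0,v_4], [v_0,v_5], [v_1,v_2], [v_1,v_3], [v_1,v_4], [v_1,v_5], [v_2,v_4], [v_2,v_5], [v_3,v_5], [v_4,v_5]
  2-simplices (6): [v_0,v_1,v_3], [v_0,v_1,v_4], [v_0,v_4,v_5], [v_1,v_2,v_5], [v_1,v_3,v_5], [v_2,v_4,v_5]

so the chain groups are C_0 ≅ Z^6, C_1 ≅ Z^12, C_2 ≅ Z^6.

Boundary ∂_1: C_1 → C_0 sends each edge [p,q] (with p < q) to q − p. For instance
  ∂[v_0,v_5] = [v_5] − [v_0].
This gives a 6×12 integer matrix of rank 5; reducing to Smith normal form yields diagonal entries (1,1,1,1,1).

The boundary map ∂_2: C_2 → C_1 sends each 2-simplex [p,q,r] to [q,r] − [p,r] + [p,q]. For instance
  ∂[v_1,v_2,v_5] = [v_2,v_5] − [v_1,v_5] + [v_1,v_2],
  ∂[v_0,v_1,v_3] = [v_1,v_3] − [v_0,v_3] + [v_0,v_1].
The 12×6 boundary matrix has rank 6 and Smith normal form diag(1,1,1,1,1,1).

Computing H_k = (kernel of ∂_k) / (image of ∂_{k+1}):

  H_0: rank C_0 − rank ∂_1 = 6 − 5 = 1, and the invariant factors of ∂_1 are all 1, so H_0 ≅ Z.
  H_1: rank ker ∂_1 − rank ∂_2 = (12 − 5) − 6 = 1, and the invariant factors of ∂_2 are all 1, so H_1 ≅ Z.
  H_2: rank ker ∂_2 − rank ∂_3 = (6 − 6) − 0 = 0, and there is no ∂_3, so H_2 ≅ 0.

As a check, the Euler characteristic is 6 − 12 + 6 = 0, which agrees with 1 − 1 + 0 = 0.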